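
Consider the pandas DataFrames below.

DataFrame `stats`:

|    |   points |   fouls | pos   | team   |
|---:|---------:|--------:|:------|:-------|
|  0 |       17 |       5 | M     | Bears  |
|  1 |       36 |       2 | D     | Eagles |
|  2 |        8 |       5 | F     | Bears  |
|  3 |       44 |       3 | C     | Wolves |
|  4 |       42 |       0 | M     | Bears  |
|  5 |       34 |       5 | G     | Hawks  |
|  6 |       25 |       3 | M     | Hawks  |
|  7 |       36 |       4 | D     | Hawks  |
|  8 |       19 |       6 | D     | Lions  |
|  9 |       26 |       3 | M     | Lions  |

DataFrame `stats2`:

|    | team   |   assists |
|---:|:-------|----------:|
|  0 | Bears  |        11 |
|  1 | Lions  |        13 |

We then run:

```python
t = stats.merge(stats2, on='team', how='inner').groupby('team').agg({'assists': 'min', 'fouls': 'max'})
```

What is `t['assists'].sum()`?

24

merge on 'team' (how='inner') → 5 rows:
   points  fouls pos   team  assists
0      17      5   M  Bears       11
1       8      5   F  Bears       11
2      42      0   M  Bears       11
3      19      6   D  Lions       13
4      26      3   M  Lions       13
group by team: min(assists), max(fouls):
       assists  fouls
team                 
Bears       11      5
Lions       13      6
sum of column 'assists' → 24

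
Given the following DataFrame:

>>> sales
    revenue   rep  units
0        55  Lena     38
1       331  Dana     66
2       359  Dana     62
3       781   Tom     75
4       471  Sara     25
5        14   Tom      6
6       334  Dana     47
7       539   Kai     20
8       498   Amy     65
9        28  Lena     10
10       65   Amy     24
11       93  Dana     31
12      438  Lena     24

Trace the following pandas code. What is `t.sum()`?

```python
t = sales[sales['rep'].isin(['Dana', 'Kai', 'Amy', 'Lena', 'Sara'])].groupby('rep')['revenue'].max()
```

filter rows where rep in ['Dana', 'Kai', 'Amy', 'Lena', 'Sara']:
    revenue   rep  units
0        55  Lena     38
1       331  Dana     66
2       359  Dana     62
4       471  Sara     25
6       334  Dana     47
7       539   Kai     20
8       498   Amy     65
9        28  Lena     10
10       65   Amy     24
11       93  Dana     31
12      438  Lena     24
group by rep, max of revenue:
rep
Amy     498
Dana    359
Kai     539
Lena    438
Sara    471
Name: revenue, dtype: int64
Taking the sum of the resulting series gives 2305.

2305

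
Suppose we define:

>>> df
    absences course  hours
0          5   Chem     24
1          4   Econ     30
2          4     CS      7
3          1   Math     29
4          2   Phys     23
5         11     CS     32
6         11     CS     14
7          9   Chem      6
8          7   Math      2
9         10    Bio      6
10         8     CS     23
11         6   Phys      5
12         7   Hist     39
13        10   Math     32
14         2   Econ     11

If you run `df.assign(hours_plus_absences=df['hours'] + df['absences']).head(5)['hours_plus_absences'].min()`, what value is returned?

add column hours_plus_absences = df['hours'] + df['absences']:
    absences course  hours  hours_plus_absences
0          5   Chem     24                   29
1          4   Econ     30                   34
2          4     CS      7                   11
3          1   Math     29                   30
4          2   Phys     23                   25
5         11     CS     32                   43
6         11     CS     14                   25
7          9   Chem      6                   15
8          7   Math      2                    9
9         10    Bio      6                   16
10         8     CS     23                   31
11         6   Phys      5                   11
12         7   Hist     39                   46
13        10   Math     32                   42
14         2   Econ     11                   13
take first 5 rows:
   absences course  hours  hours_plus_absences
0         5   Chem     24                   29
1         4   Econ     30                   34
2         4     CS      7                   11
3         1   Math     29                   30
4         2   Phys     23                   25
Hence 11.

11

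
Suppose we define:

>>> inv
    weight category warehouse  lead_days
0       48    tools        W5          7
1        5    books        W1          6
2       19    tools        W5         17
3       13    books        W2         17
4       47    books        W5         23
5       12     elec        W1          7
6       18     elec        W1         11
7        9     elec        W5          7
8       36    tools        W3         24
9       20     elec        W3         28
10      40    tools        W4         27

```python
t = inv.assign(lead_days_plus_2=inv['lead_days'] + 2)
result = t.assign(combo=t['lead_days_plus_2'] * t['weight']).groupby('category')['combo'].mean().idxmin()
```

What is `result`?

elec

add column lead_days_plus_2 = inv['lead_days'] + 2:
    weight category warehouse  lead_days  lead_days_plus_2
0       48    tools        W5          7                 9
1        5    books        W1          6                 8
2       19    tools        W5         17                19
3       13    books        W2         17                19
4       47    books        W5         23                25
5       12     elec        W1          7                 9
6       18     elec        W1         11                13
7        9     elec        W5          7                 9
8       36    tools        W3         24                26
9       20     elec        W3         28                30
10      40    tools        W4         27                29
add column combo = t['lead_days_plus_2'] * t['weight']:
    weight category warehouse  lead_days  lead_days_plus_2  combo
0       48    tools        W5          7                 9    432
1        5    books        W1          6                 8     40
2       19    tools        W5         17                19    361
3       13    books        W2         17                19    247
4       47    books        W5         23                25   1175
5       12     elec        W1          7                 9    108
6       18     elec        W1         11                13    234
7        9     elec        W5          7                 9     81
8       36    tools        W3         24                26    936
9       20     elec        W3         28                30    600
10      40    tools        W4         27                29   1160
group by category, mean of combo:
category
books    487.333333
elec     255.750000
tools    722.250000
Name: combo, dtype: float64
Taking the label with the smallest value gives elec.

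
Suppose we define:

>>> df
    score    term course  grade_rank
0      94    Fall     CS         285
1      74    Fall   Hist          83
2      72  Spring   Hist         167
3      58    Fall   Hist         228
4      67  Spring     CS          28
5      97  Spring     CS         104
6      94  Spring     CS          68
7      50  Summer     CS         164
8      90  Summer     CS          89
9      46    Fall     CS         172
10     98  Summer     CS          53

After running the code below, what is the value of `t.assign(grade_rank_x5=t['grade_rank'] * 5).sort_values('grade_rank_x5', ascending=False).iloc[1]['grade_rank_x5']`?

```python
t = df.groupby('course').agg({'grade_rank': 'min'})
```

140

group by course, min of grade_rank:
        grade_rank
course            
CS              28
Hist            83
add column grade_rank_x5 = t['grade_rank'] * 5:
        grade_rank  grade_rank_x5
course                           
CS              28            140
Hist            83            415
sort by grade_rank_x5 descending:
        grade_rank  grade_rank_x5
course                           
Hist            83            415
CS              28            140
Taking the value at position 1, column 'grade_rank_x5' gives 140.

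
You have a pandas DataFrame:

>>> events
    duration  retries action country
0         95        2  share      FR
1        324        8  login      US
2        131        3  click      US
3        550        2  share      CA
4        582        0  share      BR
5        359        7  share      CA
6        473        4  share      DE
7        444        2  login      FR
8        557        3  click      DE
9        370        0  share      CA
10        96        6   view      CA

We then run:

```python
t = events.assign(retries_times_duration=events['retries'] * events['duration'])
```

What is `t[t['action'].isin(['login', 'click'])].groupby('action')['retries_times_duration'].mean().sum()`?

add column retries_times_duration = events['retries'] * events['duration']:
    duration  retries action country  retries_times_duration
0         95        2  share      FR                     190
1        324        8  login      US                    2592
2        131        3  click      US                     393
3        550        2  share      CA                    1100
4        582        0  share      BR                       0
5        359        7  share      CA                    2513
6        473        4  share      DE                    1892
7        444        2  login      FR                     888
8        557        3  click      DE                    1671
9        370        0  share      CA                       0
10        96        6   view      CA                     576
filter rows where action in ['login', 'click']:
   duration  retries action country  retries_times_duration
1       324        8  login      US                    2592
2       131        3  click      US                     393
7       444        2  login      FR                     888
8       557        3  click      DE                    1671
group by action, mean of retries_times_duration:
action
click    1032.0
login    1740.0
Name: retries_times_duration, dtype: float64
The sum of the resulting series is 2772.0.

2772.0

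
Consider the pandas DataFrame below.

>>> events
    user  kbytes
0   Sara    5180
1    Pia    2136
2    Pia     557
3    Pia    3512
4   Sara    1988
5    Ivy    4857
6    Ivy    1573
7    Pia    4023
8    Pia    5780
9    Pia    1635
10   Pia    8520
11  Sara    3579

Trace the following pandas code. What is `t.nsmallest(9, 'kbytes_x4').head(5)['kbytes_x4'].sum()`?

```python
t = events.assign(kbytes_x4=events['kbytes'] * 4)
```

31556

add column kbytes_x4 = events['kbytes'] * 4:
    user  kbytes  kbytes_x4
0   Sara    5180      20720
1    Pia    2136       8544
2    Pia     557       2228
3    Pia    3512      14048
4   Sara    1988       7952
5    Ivy    4857      19428
6    Ivy    1573       6292
7    Pia    4023      16092
8    Pia    5780      23120
9    Pia    1635       6540
10   Pia    8520      34080
11  Sara    3579      14316
take 9 rows with smallest kbytes_x4:
    user  kbytes  kbytes_x4
2    Pia     557       2228
6    Ivy    1573       6292
9    Pia    1635       6540
4   Sara    1988       7952
1    Pia    2136       8544
3    Pia    3512      14048
11  Sara    3579      14316
7    Pia    4023      16092
5    Ivy    4857      19428
take first 5 rows:
   user  kbytes  kbytes_x4
2   Pia     557       2228
6   Ivy    1573       6292
9   Pia    1635       6540
4  Sara    1988       7952
1   Pia    2136       8544
The sum of column 'kbytes_x4' is 31556.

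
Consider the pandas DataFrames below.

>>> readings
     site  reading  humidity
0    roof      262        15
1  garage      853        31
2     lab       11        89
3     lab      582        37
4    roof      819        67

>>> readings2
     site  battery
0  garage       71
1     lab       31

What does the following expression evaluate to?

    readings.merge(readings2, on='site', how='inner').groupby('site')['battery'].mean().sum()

merge on 'site' (how='inner') → 3 rows:
     site  reading  humidity  battery
0  garage      853        31       71
1     lab       11        89       31
2     lab      582        37       31
group by site, mean of battery:
site
garage    71.0
lab       31.0
Name: battery, dtype: float64
So sum() = 102.0.

102.0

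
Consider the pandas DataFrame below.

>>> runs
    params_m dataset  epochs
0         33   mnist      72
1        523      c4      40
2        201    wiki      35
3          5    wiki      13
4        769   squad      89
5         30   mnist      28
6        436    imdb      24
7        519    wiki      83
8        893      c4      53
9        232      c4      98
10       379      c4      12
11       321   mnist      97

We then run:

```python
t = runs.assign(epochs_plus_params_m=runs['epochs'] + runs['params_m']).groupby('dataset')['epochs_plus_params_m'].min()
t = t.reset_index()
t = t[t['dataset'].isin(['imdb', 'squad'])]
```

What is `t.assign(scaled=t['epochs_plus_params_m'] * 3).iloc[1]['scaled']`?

add column epochs_plus_params_m = runs['epochs'] + runs['params_m']:
    params_m dataset  epochs  epochs_plus_params_m
0         33   mnist      72                   105
1        523      c4      40                   563
2        201    wiki      35                   236
3          5    wiki      13                    18
4        769   squad      89                   858
5         30   mnist      28                    58
6        436    imdb      24                   460
7        519    wiki      83                   602
8        893      c4      53                   946
9        232      c4      98                   330
10       379      c4      12                   391
11       321   mnist      97                   418
group by dataset, min of epochs_plus_params_m:
dataset
c4       330
imdb     460
mnist     58
squad    858
wiki      18
Name: epochs_plus_params_m, dtype: int64
reset_index():
  dataset  epochs_plus_params_m
0      c4                   330
1    imdb                   460
2   mnist                    58
3   squad                   858
4    wiki                    18
filter rows where dataset in ['imdb', 'squad']:
  dataset  epochs_plus_params_m
1    imdb                   460
3   squad                   858
add column scaled = t['epochs_plus_params_m'] * 3:
  dataset  epochs_plus_params_m  scaled
1    imdb                   460    1380
3   squad                   858    2574

2574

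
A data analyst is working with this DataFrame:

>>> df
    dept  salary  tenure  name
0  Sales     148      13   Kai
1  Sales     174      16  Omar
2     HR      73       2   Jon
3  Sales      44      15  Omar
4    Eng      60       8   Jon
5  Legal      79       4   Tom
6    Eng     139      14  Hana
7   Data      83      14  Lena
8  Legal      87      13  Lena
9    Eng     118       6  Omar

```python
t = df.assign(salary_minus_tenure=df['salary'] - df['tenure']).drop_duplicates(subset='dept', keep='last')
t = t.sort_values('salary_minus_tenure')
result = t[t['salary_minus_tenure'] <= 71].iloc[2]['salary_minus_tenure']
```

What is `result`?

add column salary_minus_tenure = df['salary'] - df['tenure']:
    dept  salary  tenure  name  salary_minus_tenure
0  Sales     148      13   Kai                  135
1  Sales     174      16  Omar                  158
2     HR      73       2   Jon                   71
3  Sales      44      15  Omar                   29
4    Eng      60       8   Jon                   52
5  Legal      79       4   Tom                   75
6    Eng     139      14  Hana                  125
7   Data      83      14  Lena                   69
8  Legal      87      13  Lena                   74
9    Eng     118       6  Omar                  112
drop duplicate dept (keep=last):
    dept  salary  tenure  name  salary_minus_tenure
2     HR      73       2   Jon                   71
3  Sales      44      15  Omar                   29
7   Data      83      14  Lena                   69
8  Legal      87      13  Lena                   74
9    Eng     118       6  Omar                  112
sort by salary_minus_tenure:
    dept  salary  tenure  name  salary_minus_tenure
3  Sales      44      15  Omar                   29
7   Data      83      14  Lena                   69
2     HR      73       2   Jon                   71
8  Legal      87      13  Lena                   74
9    Eng     118       6  Omar                  112
filter rows where salary_minus_tenure <= 71:
    dept  salary  tenure  name  salary_minus_tenure
3  Sales      44      15  Omar                   29
7   Data      83      14  Lena                   69
2     HR      73       2   Jon                   71
Finally, value at position 2, column 'salary_minus_tenure' = 71.

71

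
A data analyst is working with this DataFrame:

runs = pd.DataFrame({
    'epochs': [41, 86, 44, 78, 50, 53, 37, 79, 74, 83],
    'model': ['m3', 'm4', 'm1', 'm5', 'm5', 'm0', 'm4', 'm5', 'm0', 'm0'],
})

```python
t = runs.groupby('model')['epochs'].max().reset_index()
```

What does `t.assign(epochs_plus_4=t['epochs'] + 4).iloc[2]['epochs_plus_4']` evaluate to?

45

group by model, max of epochs:
model
m0    83
m1    44
m3    41
m4    86
m5    79
Name: epochs, dtype: int64
reset_index():
  model  epochs
0    m0      83
1    m1      44
2    m3      41
3    m4      86
4    m5      79
add column epochs_plus_4 = t['epochs'] + 4:
  model  epochs  epochs_plus_4
0    m0      83             87
1    m1      44             48
2    m3      41             45
3    m4      86             90
4    m5      79             83
value at position 2, column 'epochs_plus_4' → 45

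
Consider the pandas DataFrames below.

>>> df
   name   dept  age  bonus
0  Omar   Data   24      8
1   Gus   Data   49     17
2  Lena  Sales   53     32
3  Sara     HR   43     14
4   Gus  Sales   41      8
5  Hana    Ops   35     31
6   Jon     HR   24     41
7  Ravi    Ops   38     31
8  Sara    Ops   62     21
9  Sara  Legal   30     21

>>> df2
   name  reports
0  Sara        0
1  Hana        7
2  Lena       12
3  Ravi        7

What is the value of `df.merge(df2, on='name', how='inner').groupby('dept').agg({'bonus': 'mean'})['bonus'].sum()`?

merge on 'name' (how='inner') → 6 rows:
   name   dept  age  bonus  reports
0  Lena  Sales   53     32       12
1  Sara     HR   43     14        0
2  Hana    Ops   35     31        7
3  Ravi    Ops   38     31        7
4  Sara    Ops   62     21        0
5  Sara  Legal   30     21        0
group by dept, mean of bonus:
           bonus
dept            
HR     14.000000
Legal  21.000000
Ops    27.666667
Sales  32.000000
sum of column 'bonus' → 94.6666666667

94.6666666667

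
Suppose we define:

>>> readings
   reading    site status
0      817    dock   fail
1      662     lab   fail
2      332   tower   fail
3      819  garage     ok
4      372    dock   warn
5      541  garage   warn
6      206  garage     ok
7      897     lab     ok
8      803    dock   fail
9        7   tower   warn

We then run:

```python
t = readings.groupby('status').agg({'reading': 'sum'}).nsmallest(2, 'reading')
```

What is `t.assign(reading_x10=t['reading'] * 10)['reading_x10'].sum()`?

group by status, sum of reading:
        reading
status         
fail       2614
ok         1922
warn        920
take 2 rows with smallest reading:
        reading
status         
warn        920
ok         1922
add column reading_x10 = t['reading'] * 10:
        reading  reading_x10
status                      
warn        920         9200
ok         1922        19220

28420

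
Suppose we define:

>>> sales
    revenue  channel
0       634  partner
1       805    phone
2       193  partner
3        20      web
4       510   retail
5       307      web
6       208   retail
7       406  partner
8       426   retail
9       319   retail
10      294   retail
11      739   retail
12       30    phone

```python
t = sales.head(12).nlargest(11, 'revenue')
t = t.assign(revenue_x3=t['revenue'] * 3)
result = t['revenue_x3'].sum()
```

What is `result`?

14523

take first 12 rows:
    revenue  channel
0       634  partner
1       805    phone
2       193  partner
3        20      web
4       510   retail
5       307      web
6       208   retail
7       406  partner
8       426   retail
9       319   retail
10      294   retail
11      739   retail
take 11 rows with largest revenue:
    revenue  channel
1       805    phone
11      739   retail
0       634  partner
4       510   retail
8       426   retail
7       406  partner
9       319   retail
5       307      web
10      294   retail
6       208   retail
2       193  partner
add column revenue_x3 = t['revenue'] * 3:
    revenue  channel  revenue_x3
1       805    phone        2415
11      739   retail        2217
0       634  partner        1902
4       510   retail        1530
8       426   retail        1278
7       406  partner        1218
9       319   retail         957
5       307      web         921
10      294   retail         882
6       208   retail         624
2       193  partner         579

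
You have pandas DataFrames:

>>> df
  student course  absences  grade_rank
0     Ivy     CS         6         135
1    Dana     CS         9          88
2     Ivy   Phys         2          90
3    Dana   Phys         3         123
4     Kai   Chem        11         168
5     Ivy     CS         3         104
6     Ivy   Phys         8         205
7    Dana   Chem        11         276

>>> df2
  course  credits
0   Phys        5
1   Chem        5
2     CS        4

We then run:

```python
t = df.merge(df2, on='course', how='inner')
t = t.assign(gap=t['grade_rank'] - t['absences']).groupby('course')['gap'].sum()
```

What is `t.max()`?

422

merge on 'course' (how='inner') → 8 rows:
  student course  absences  grade_rank  credits
0     Ivy     CS         6         135        4
1    Dana     CS         9          88        4
2     Ivy   Phys         2          90        5
3    Dana   Phys         3         123        5
4     Kai   Chem        11         168        5
5     Ivy     CS         3         104        4
6     Ivy   Phys         8         205        5
7    Dana   Chem        11         276        5
add column gap = t['grade_rank'] - t['absences']:
  student course  absences  grade_rank  credits  gap
0     Ivy     CS         6         135        4  129
1    Dana     CS         9          88        4   79
2     Ivy   Phys         2          90        5   88
3    Dana   Phys         3         123        5  120
4     Kai   Chem        11         168        5  157
5     Ivy     CS         3         104        4  101
6     Ivy   Phys         8         205        5  197
7    Dana   Chem        11         276        5  265
group by course, sum of gap:
course
CS      309
Chem    422
Phys    405
Name: gap, dtype: int64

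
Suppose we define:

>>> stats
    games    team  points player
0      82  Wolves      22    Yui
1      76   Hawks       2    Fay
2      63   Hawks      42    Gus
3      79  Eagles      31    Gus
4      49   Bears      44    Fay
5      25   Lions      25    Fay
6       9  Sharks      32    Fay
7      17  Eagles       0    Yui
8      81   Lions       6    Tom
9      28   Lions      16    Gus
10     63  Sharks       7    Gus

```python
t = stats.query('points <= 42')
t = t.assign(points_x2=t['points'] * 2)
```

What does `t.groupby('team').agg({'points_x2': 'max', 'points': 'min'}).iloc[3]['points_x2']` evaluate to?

filter rows where points <= 42:
    games    team  points player
0      82  Wolves      22    Yui
1      76   Hawks       2    Fay
2      63   Hawks      42    Gus
3      79  Eagles      31    Gus
5      25   Lions      25    Fay
6       9  Sharks      32    Fay
7      17  Eagles       0    Yui
8      81   Lions       6    Tom
9      28   Lions      16    Gus
10     63  Sharks       7    Gus
add column points_x2 = t['points'] * 2:
    games    team  points player  points_x2
0      82  Wolves      22    Yui         44
1      76   Hawks       2    Fay          4
2      63   Hawks      42    Gus         84
3      79  Eagles      31    Gus         62
5      25   Lions      25    Fay         50
6       9  Sharks      32    Fay         64
7      17  Eagles       0    Yui          0
8      81   Lions       6    Tom         12
9      28   Lions      16    Gus         32
10     63  Sharks       7    Gus         14
group by team: max(points_x2), min(points):
        points_x2  points
team                     
Eagles         62       0
Hawks          84       2
Lions          50       6
Sharks         64       7
Wolves         44      22

64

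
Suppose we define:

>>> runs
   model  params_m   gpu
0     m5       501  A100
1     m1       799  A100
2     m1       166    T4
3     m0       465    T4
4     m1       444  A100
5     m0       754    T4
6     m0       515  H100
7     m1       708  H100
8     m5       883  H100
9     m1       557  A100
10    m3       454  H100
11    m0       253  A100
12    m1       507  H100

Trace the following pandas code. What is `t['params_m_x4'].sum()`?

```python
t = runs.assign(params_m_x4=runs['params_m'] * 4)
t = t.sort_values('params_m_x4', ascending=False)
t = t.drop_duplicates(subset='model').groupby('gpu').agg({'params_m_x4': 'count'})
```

add column params_m_x4 = runs['params_m'] * 4:
   model  params_m   gpu  params_m_x4
0     m5       501  A100         2004
1     m1       799  A100         3196
2     m1       166    T4          664
3     m0       465    T4         1860
4     m1       444  A100         1776
5     m0       754    T4         3016
6     m0       515  H100         2060
7     m1       708  H100         2832
8     m5       883  H100         3532
9     m1       557  A100         2228
10    m3       454  H100         1816
11    m0       253  A100         1012
12    m1       507  H100         2028
sort by params_m_x4 descending:
   model  params_m   gpu  params_m_x4
8     m5       883  H100         3532
1     m1       799  A100         3196
5     m0       754    T4         3016
7     m1       708  H100         2832
9     m1       557  A100         2228
6     m0       515  H100         2060
12    m1       507  H100         2028
0     m5       501  A100         2004
3     m0       465    T4         1860
10    m3       454  H100         1816
4     m1       444  A100         1776
11    m0       253  A100         1012
2     m1       166    T4          664
drop duplicate model (keep=first):
   model  params_m   gpu  params_m_x4
8     m5       883  H100         3532
1     m1       799  A100         3196
5     m0       754    T4         3016
10    m3       454  H100         1816
group by gpu, count of params_m_x4:
      params_m_x4
gpu              
A100            1
H100            2
T4              1

4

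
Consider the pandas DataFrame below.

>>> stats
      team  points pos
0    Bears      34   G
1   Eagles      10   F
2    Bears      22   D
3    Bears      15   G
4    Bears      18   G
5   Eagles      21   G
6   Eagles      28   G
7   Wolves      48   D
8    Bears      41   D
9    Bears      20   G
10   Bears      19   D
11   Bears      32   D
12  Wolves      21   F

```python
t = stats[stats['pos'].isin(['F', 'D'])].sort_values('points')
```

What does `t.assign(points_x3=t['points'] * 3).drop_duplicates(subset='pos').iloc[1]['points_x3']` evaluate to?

filter rows where pos in ['F', 'D']:
      team  points pos
1   Eagles      10   F
2    Bears      22   D
7   Wolves      48   D
8    Bears      41   D
10   Bears      19   D
11   Bears      32   D
12  Wolves      21   F
sort by points:
      team  points pos
1   Eagles      10   F
10   Bears      19   D
12  Wolves      21   F
2    Bears      22   D
11   Bears      32   D
8    Bears      41   D
7   Wolves      48   D
add column points_x3 = t['points'] * 3:
      team  points pos  points_x3
1   Eagles      10   F         30
10   Bears      19   D         57
12  Wolves      21   F         63
2    Bears      22   D         66
11   Bears      32   D         96
8    Bears      41   D        123
7   Wolves      48   D        144
drop duplicate pos (keep=first):
      team  points pos  points_x3
1   Eagles      10   F         30
10   Bears      19   D         57

57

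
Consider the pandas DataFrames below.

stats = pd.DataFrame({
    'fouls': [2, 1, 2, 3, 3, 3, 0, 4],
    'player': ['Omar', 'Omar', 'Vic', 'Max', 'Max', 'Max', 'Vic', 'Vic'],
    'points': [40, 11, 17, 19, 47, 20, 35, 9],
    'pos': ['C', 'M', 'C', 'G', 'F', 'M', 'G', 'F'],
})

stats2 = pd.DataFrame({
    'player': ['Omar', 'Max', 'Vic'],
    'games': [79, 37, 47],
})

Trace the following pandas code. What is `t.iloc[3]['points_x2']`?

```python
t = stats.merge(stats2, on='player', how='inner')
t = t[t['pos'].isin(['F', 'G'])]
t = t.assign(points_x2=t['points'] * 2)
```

18

merge on 'player' (how='inner') → 8 rows:
   fouls player  points pos  games
0      2   Omar      40   C     79
1      1   Omar      11   M     79
2      2    Vic      17   C     47
3      3    Max      19   G     37
4      3    Max      47   F     37
5      3    Max      20   M     37
6      0    Vic      35   G     47
7      4    Vic       9   F     47
filter rows where pos in ['F', 'G']:
   fouls player  points pos  games
3      3    Max      19   G     37
4      3    Max      47   F     37
6      0    Vic      35   G     47
7      4    Vic       9   F     47
add column points_x2 = t['points'] * 2:
   fouls player  points pos  games  points_x2
3      3    Max      19   G     37         38
4      3    Max      47   F     37         94
6      0    Vic      35   G     47         70
7      4    Vic       9   F     47         18
So iloc[3]['points_x2'] = 18.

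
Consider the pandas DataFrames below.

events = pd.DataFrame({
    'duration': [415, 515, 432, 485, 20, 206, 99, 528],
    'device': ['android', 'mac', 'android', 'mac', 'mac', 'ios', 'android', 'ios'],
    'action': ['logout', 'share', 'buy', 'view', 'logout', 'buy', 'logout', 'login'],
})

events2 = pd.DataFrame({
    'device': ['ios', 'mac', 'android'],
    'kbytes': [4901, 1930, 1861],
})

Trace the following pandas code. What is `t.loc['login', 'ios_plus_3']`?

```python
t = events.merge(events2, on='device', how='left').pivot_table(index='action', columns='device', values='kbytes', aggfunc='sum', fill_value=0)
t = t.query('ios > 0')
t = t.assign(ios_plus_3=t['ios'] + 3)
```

4904

merge on 'device' (how='left') → 8 rows:
   duration   device  action  kbytes
0       415  android  logout    1861
1       515      mac   share    1930
2       432  android     buy    1861
3       485      mac    view    1930
4        20      mac  logout    1930
5       206      ios     buy    4901
6        99  android  logout    1861
7       528      ios   login    4901
pivot: rows=action, cols=device, sum(kbytes):
device  android   ios   mac
action                     
buy        1861  4901     0
login         0  4901     0
logout     3722     0  1930
share         0     0  1930
view          0     0  1930
filter rows where ios > 0:
device  android   ios  mac
action                    
buy        1861  4901    0
login         0  4901    0
add column ios_plus_3 = t['ios'] + 3:
device  android   ios  mac  ios_plus_3
action                                
buy        1861  4901    0        4904
login         0  4901    0        4904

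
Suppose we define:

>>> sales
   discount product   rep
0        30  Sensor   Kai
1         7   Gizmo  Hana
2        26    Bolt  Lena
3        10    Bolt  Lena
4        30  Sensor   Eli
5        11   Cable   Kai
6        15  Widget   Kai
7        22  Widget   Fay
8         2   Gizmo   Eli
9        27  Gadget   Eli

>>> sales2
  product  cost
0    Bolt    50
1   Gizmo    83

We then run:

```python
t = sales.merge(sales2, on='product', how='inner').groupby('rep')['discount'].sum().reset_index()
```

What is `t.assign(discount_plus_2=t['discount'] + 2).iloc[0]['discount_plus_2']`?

4

merge on 'product' (how='inner') → 4 rows:
   discount product   rep  cost
0         7   Gizmo  Hana    83
1        26    Bolt  Lena    50
2        10    Bolt  Lena    50
3         2   Gizmo   Eli    83
group by rep, sum of discount:
rep
Eli      2
Hana     7
Lena    36
Name: discount, dtype: int64
reset_index():
    rep  discount
0   Eli         2
1  Hana         7
2  Lena        36
add column discount_plus_2 = t['discount'] + 2:
    rep  discount  discount_plus_2
0   Eli         2                4
1  Hana         7                9
2  Lena        36               38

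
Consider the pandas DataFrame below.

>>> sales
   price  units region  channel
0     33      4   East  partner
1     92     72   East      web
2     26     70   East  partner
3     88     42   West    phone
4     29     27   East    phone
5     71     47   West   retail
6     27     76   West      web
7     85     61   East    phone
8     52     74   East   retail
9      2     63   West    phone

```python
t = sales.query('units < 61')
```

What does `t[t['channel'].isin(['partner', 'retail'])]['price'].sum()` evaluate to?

104

filter rows where units < 61:
   price  units region  channel
0     33      4   East  partner
3     88     42   West    phone
4     29     27   East    phone
5     71     47   West   retail
filter rows where channel in ['partner', 'retail']:
   price  units region  channel
0     33      4   East  partner
5     71     47   West   retail
Then the sum of column 'price': 104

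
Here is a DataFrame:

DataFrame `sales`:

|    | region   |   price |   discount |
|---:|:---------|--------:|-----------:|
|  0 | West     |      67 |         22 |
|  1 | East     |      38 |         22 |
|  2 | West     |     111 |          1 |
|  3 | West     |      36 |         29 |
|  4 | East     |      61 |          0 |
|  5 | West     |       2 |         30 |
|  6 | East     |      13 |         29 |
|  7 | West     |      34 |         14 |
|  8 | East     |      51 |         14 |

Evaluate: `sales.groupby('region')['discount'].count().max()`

5

group by region, count of discount:
region
East    4
West    5
Name: discount, dtype: int64
Finally, max of the resulting series = 5.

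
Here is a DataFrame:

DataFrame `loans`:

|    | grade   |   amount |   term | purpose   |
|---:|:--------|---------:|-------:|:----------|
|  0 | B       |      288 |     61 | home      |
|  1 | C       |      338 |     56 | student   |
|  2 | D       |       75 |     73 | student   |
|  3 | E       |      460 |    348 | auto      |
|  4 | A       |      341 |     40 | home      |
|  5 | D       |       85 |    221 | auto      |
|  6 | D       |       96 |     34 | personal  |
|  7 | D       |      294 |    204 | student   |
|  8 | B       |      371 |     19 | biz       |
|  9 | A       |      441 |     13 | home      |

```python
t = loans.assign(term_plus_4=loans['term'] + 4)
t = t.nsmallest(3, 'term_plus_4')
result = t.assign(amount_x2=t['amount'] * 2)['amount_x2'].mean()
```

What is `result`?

add column term_plus_4 = loans['term'] + 4:
  grade  amount  term   purpose  term_plus_4
0     B     288    61      home           65
1     C     338    56   student           60
2     D      75    73   student           77
3     E     460   348      auto          352
4     A     341    40      home           44
5     D      85   221      auto          225
6     D      96    34  personal           38
7     D     294   204   student          208
8     B     371    19       biz           23
9     A     441    13      home           17
take 3 rows with smallest term_plus_4:
  grade  amount  term   purpose  term_plus_4
9     A     441    13      home           17
8     B     371    19       biz           23
6     D      96    34  personal           38
add column amount_x2 = t['amount'] * 2:
  grade  amount  term   purpose  term_plus_4  amount_x2
9     A     441    13      home           17        882
8     B     371    19       biz           23        742
6     D      96    34  personal           38        192
So mean() = 605.333333333.

605.333333333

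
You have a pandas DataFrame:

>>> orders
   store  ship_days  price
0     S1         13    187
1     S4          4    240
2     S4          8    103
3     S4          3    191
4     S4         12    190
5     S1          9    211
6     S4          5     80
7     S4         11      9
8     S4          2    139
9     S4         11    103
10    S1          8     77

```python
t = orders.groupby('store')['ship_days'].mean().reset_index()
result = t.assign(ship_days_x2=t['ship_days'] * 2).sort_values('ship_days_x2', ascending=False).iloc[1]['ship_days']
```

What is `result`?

7.0

group by store, mean of ship_days:
store
S1    10.0
S4     7.0
Name: ship_days, dtype: float64
reset_index():
  store  ship_days
0    S1       10.0
1    S4        7.0
add column ship_days_x2 = t['ship_days'] * 2:
  store  ship_days  ship_days_x2
0    S1       10.0          20.0
1    S4        7.0          14.0
sort by ship_days_x2 descending:
  store  ship_days  ship_days_x2
0    S1       10.0          20.0
1    S4        7.0          14.0
Taking the value at position 1, column 'ship_days' gives 7.0.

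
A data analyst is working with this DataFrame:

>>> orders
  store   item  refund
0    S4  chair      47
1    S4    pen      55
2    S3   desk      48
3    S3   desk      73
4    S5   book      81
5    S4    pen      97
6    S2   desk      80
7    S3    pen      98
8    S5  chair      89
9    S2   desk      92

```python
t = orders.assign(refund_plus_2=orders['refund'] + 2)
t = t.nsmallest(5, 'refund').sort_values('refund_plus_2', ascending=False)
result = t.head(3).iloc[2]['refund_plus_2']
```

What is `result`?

57

add column refund_plus_2 = orders['refund'] + 2:
  store   item  refund  refund_plus_2
0    S4  chair      47             49
1    S4    pen      55             57
2    S3   desk      48             50
3    S3   desk      73             75
4    S5   book      81             83
5    S4    pen      97             99
6    S2   desk      80             82
7    S3    pen      98            100
8    S5  chair      89             91
9    S2   desk      92             94
take 5 rows with smallest refund:
  store   item  refund  refund_plus_2
0    S4  chair      47             49
2    S3   desk      48             50
1    S4    pen      55             57
3    S3   desk      73             75
6    S2   desk      80             82
sort by refund_plus_2 descending:
  store   item  refund  refund_plus_2
6    S2   desk      80             82
3    S3   desk      73             75
1    S4    pen      55             57
2    S3   desk      48             50
0    S4  chair      47             49
take first 3 rows:
  store  item  refund  refund_plus_2
6    S2  desk      80             82
3    S3  desk      73             75
1    S4   pen      55             57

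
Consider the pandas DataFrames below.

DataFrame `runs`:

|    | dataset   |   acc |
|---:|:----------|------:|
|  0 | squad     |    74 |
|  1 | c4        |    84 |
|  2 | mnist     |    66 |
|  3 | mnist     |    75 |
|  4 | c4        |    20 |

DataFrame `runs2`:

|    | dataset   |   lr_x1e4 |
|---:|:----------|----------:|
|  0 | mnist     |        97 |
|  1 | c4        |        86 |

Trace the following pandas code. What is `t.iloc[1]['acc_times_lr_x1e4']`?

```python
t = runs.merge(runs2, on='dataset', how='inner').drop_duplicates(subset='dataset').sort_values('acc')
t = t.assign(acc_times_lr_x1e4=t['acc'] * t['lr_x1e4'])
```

merge on 'dataset' (how='inner') → 4 rows:
  dataset  acc  lr_x1e4
0      c4   84       86
1   mnist   66       97
2   mnist   75       97
3      c4   20       86
drop duplicate dataset (keep=first):
  dataset  acc  lr_x1e4
0      c4   84       86
1   mnist   66       97
sort by acc:
  dataset  acc  lr_x1e4
1   mnist   66       97
0      c4   84       86
add column acc_times_lr_x1e4 = t['acc'] * t['lr_x1e4']:
  dataset  acc  lr_x1e4  acc_times_lr_x1e4
1   mnist   66       97               6402
0      c4   84       86               7224
Hence 7224.

7224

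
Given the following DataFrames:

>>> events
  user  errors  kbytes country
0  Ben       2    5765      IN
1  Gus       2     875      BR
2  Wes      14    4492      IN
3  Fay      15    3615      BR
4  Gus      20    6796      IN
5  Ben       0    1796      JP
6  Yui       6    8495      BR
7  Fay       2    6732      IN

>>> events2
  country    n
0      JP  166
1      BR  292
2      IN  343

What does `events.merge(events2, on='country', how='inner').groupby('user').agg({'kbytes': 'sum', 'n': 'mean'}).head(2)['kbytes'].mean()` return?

merge on 'country' (how='inner') → 8 rows:
  user  errors  kbytes country    n
0  Ben       2    5765      IN  343
1  Gus       2     875      BR  292
2  Wes      14    4492      IN  343
3  Fay      15    3615      BR  292
4  Gus      20    6796      IN  343
5  Ben       0    1796      JP  166
6  Yui       6    8495      BR  292
7  Fay       2    6732      IN  343
group by user: sum(kbytes), mean(n):
      kbytes      n
user               
Ben     7561  254.5
Fay    10347  317.5
Gus     7671  317.5
Wes     4492  343.0
Yui     8495  292.0
take first 2 rows:
      kbytes      n
user               
Ben     7561  254.5
Fay    10347  317.5
The mean of column 'kbytes' is 8954.0.

8954.0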